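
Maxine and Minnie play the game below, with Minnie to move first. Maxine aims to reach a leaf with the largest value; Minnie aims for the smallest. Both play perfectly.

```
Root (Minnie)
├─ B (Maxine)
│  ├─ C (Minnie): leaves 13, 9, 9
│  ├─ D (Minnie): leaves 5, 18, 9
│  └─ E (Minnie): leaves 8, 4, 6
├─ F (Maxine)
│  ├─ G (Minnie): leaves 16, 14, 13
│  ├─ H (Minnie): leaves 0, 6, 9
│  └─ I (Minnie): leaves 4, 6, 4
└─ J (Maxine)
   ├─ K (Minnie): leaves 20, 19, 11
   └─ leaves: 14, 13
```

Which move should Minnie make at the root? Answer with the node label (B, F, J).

C (Minnie): min(13, 9, 9) = 9
D (Minnie): min(5, 18, 9) = 5
E (Minnie): min(8, 4, 6) = 4
B (Maxine): max(9, 5, 4) = 9
G (Minnie): min(16, 14, 13) = 13
H (Minnie): min(0, 6, 9) = 0
I (Minnie): min(4, 6, 4) = 4
F (Maxine): max(13, 0, 4) = 13
K (Minnie): min(20, 19, 11) = 11
J (Maxine): max(11, 14, 13) = 14
Root (Minnie): min(9, 13, 14) = 9
Minnie picks the child with the lowest value: B (value 9).

B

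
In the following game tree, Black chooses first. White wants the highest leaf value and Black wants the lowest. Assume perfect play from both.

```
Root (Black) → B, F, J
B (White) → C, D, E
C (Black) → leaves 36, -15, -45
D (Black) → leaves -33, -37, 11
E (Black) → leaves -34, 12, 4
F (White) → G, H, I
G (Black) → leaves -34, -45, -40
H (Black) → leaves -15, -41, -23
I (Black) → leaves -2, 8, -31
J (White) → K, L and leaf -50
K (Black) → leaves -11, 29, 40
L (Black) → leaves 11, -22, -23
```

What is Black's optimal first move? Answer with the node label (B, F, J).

C (Black): min(36, -15, -45) = -45
D (Black): min(-33, -37, 11) = -37
E (Black): min(-34, 12, 4) = -34
B (White): max(-45, -37, -34) = -34
G (Black): min(-34, -45, -40) = -45
H (Black): min(-15, -41, -23) = -41
I (Black): min(-2, 8, -31) = -31
F (White): max(-45, -41, -31) = -31
K (Black): min(-11, 29, 40) = -11
L (Black): min(11, -22, -23) = -23
J (White): max(-11, -23, -50) = -11
Root (Black): min(-34, -31, -11) = -34
Black picks the child with the lowest value: B (value -34).

B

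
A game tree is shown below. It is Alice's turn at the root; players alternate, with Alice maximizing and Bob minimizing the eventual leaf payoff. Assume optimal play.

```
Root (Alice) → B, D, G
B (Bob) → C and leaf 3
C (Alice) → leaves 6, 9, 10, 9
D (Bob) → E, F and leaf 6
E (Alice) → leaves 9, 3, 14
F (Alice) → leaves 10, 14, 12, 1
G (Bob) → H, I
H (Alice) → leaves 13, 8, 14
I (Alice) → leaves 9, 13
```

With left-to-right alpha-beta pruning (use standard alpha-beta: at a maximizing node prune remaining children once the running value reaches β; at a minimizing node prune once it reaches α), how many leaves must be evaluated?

C [α=-∞,β=+∞]: v=10
B [α=-∞,β=+∞]: v=3
E [α=3,β=+∞]: v=14
F [α=3,β=14]: v=14 after child 2 ≥ β → β-cutoff, skip 2
D [α=3,β=+∞]: v=6
H [α=6,β=+∞]: v=14
I [α=6,β=14]: v=13
G [α=6,β=+∞]: v=13
Root [α=-∞,β=+∞]: v=13
Leaves evaluated: 16 of 18.

16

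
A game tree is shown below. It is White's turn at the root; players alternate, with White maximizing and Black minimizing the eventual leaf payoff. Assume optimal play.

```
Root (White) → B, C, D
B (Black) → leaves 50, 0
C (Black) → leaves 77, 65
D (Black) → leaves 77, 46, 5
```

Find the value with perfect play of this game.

B (Black): min(50, 0) = 0
C (Black): min(77, 65) = 65
D (Black): min(77, 46, 5) = 5
Root (White): max(0, 65, 5) = 65

65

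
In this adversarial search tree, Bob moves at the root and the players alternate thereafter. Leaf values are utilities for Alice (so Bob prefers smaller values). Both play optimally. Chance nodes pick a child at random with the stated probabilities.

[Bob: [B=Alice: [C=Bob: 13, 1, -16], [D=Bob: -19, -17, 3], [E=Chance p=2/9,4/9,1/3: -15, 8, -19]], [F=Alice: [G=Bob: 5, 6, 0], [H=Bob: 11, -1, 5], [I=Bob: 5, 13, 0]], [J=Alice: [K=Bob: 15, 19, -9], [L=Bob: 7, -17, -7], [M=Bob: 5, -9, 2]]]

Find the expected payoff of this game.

C (Bob): min(13, 1, -16) = -16
D (Bob): min(-19, -17, 3) = -19
E (Chance): 2/9·-15 + 4/9·8 + 1/3·-19 = -6.11
B (Alice): max(-16, -19, -6.11) = -6.11
G (Bob): min(5, 6, 0) = 0
H (Bob): min(11, -1, 5) = -1
I (Bob): min(5, 13, 0) = 0
F (Alice): max(0, -1, 0) = 0
K (Bob): min(15, 19, -9) = -9
L (Bob): min(7, -17, -7) = -17
M (Bob): min(5, -9, 2) = -9
J (Alice): max(-9, -17, -9) = -9
Root (Bob): min(-6.11, 0, -9) = -9

-9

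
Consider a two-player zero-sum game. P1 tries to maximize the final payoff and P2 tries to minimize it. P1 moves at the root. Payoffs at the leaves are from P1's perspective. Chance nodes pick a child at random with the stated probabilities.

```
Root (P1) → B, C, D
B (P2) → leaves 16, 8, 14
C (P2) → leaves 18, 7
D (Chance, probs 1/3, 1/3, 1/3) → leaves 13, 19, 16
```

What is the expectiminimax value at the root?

16

B (P2): min(16, 8, 14) = 8
C (P2): min(18, 7) = 7
D (Chance): 1/3·13 + 1/3·19 + 1/3·16 = 16
Root (P1): max(8, 7, 16) = 16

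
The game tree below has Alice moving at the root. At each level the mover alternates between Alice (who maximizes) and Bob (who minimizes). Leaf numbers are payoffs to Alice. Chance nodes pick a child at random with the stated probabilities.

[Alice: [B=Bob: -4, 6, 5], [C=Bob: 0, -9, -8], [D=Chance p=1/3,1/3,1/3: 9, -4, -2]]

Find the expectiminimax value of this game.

B (Bob): min(-4, 6, 5) = -4
C (Bob): min(0, -9, -8) = -9
D (Chance): 1/3·9 + 1/3·-4 + 1/3·-2 = 1
Root (Alice): max(-4, -9, 1) = 1

1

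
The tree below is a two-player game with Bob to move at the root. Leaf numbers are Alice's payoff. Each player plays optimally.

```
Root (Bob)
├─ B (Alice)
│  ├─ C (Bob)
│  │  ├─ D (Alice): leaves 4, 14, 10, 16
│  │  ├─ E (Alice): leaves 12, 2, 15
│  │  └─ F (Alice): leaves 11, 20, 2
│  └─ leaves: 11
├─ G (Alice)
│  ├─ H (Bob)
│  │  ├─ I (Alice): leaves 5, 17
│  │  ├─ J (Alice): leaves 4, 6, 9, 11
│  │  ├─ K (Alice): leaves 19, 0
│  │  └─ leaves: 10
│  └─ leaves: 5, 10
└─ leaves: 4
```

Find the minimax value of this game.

D (Alice): max(4, 14, 10, 16) = 16
E (Alice): max(12, 2, 15) = 15
F (Alice): max(11, 20, 2) = 20
C (Bob): min(16, 15, 20) = 15
B (Alice): max(15, 11) = 15
I (Alice): max(5, 17) = 17
J (Alice): max(4, 6, 9, 11) = 11
K (Alice): max(19, 0) = 19
H (Bob): min(17, 11, 19, 10) = 10
G (Alice): max(10, 5, 10) = 10
Root (Bob): min(15, 10, 4) = 4

4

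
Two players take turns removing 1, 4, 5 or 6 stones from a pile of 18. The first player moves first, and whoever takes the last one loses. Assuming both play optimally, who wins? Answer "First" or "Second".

First

i:   0  1  2  3  4  5  6  7  8  9 10 11 12 13 14 15 16 17 18
     W  L  W  L  W  W  W  W  W  W  L  W  L  W  W  W  W  W  W
Position 18 is W, so the first player wins.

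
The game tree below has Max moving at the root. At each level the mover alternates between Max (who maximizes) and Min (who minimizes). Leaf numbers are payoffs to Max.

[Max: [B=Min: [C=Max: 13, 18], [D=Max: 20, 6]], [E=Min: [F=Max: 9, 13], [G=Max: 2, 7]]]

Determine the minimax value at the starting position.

C (Max): max(13, 18) = 18
D (Max): max(20, 6) = 20
B (Min): min(18, 20) = 18
F (Max): max(9, 13) = 13
G (Max): max(2, 7) = 7
E (Min): min(13, 7) = 7
Root (Max): max(18, 7) = 18

18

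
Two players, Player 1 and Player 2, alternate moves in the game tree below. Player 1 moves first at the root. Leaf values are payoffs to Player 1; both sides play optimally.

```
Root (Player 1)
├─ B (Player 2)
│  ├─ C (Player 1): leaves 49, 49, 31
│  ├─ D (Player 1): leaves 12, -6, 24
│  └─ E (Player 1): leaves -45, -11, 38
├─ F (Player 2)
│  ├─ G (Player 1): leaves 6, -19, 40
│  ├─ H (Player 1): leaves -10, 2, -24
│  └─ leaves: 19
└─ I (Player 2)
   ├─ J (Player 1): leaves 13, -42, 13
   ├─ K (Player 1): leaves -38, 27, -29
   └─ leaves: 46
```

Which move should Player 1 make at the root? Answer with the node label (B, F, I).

C (Player 1): max(49, 49, 31) = 49
D (Player 1): max(12, -6, 24) = 24
E (Player 1): max(-45, -11, 38) = 38
B (Player 2): min(49, 24, 38) = 24
G (Player 1): max(6, -19, 40) = 40
H (Player 1): max(-10, 2, -24) = 2
F (Player 2): min(40, 2, 19) = 2
J (Player 1): max(13, -42, 13) = 13
K (Player 1): max(-38, 27, -29) = 27
I (Player 2): min(13, 27, 46) = 13
Root (Player 1): max(24, 2, 13) = 24
Player 1 picks the child with the highest value: B (value 24).

B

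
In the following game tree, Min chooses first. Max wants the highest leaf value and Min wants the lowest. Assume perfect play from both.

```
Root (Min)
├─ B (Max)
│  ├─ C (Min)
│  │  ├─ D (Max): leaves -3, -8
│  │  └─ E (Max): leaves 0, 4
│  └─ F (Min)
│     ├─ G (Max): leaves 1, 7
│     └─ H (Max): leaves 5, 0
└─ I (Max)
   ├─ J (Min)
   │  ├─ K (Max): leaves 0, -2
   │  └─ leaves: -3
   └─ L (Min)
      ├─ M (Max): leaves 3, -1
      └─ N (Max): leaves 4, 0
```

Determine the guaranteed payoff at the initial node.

3

D (Max): max(-3, -8) = -3
E (Max): max(0, 4) = 4
C (Min): min(-3, 4) = -3
G (Max): max(1, 7) = 7
H (Max): max(5, 0) = 5
F (Min): min(7, 5) = 5
B (Max): max(-3, 5) = 5
K (Max): max(0, -2) = 0
J (Min): min(0, -3) = -3
M (Max): max(3, -1) = 3
N (Max): max(4, 0) = 4
L (Min): min(3, 4) = 3
I (Max): max(-3, 3) = 3
Root (Min): min(5, 3) = 3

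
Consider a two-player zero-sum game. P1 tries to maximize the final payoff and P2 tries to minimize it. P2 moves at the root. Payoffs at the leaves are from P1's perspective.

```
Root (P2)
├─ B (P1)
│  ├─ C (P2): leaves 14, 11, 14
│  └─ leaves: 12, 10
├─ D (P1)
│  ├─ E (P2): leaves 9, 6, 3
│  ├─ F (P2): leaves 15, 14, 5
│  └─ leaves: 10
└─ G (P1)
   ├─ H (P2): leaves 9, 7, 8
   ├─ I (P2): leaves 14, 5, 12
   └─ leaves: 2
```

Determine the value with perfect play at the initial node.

C (P2): min(14, 11, 14) = 11
B (P1): max(11, 12, 10) = 12
E (P2): min(9, 6, 3) = 3
F (P2): min(15, 14, 5) = 5
D (P1): max(3, 5, 10) = 10
H (P2): min(9, 7, 8) = 7
I (P2): min(14, 5, 12) = 5
G (P1): max(7, 5, 2) = 7
Root (P2): min(12, 10, 7) = 7

7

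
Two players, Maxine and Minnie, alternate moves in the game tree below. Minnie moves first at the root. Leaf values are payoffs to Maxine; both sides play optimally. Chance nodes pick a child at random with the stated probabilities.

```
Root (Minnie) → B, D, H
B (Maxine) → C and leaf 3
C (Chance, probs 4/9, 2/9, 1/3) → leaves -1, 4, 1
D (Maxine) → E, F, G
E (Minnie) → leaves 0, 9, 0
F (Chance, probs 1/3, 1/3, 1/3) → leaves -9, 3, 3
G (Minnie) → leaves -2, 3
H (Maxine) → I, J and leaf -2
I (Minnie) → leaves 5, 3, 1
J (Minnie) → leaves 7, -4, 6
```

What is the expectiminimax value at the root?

C (Chance): 4/9·-1 + 2/9·4 + 1/3·1 = 0.78
B (Maxine): max(0.78, 3) = 3
E (Minnie): min(0, 9, 0) = 0
F (Chance): 1/3·-9 + 1/3·3 + 1/3·3 = -1
G (Minnie): min(-2, 3) = -2
D (Maxine): max(0, -1, -2) = 0
I (Minnie): min(5, 3, 1) = 1
J (Minnie): min(7, -4, 6) = -4
H (Maxine): max(1, -4, -2) = 1
Root (Minnie): min(3, 0, 1) = 0

0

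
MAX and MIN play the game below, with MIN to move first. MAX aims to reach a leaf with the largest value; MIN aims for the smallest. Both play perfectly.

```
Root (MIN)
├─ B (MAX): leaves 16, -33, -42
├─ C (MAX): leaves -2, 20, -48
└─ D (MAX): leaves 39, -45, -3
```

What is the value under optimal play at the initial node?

16

B (MAX): max(16, -33, -42) = 16
C (MAX): max(-2, 20, -48) = 20
D (MAX): max(39, -45, -3) = 39
Root (MIN): min(16, 20, 39) = 16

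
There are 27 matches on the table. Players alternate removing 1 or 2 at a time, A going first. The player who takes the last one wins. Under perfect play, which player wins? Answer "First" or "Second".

W/L table (W = player to move can force a win):
i:   0  1  2  3  4  5  6  7  8  9 10 11 12 13 14 15 16 17 18 19 20 21 22 23 24 25 26 27
     L  W  W  L  W  W  L  W  W  L  W  W  L  W  W  L  W  W  L  W  W  L  W  W  L  W  W  L
Position 27 is L, so the second player wins.

Second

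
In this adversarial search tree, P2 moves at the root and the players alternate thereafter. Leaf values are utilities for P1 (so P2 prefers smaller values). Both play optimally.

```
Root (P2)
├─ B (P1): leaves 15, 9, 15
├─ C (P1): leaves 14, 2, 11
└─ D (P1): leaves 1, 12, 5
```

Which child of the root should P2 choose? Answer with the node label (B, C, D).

D

B (P1): max(15, 9, 15) = 15
C (P1): max(14, 2, 11) = 14
D (P1): max(1, 12, 5) = 12
Root (P2): min(15, 14, 12) = 12
P2 picks the child with the lowest value: D (value 12).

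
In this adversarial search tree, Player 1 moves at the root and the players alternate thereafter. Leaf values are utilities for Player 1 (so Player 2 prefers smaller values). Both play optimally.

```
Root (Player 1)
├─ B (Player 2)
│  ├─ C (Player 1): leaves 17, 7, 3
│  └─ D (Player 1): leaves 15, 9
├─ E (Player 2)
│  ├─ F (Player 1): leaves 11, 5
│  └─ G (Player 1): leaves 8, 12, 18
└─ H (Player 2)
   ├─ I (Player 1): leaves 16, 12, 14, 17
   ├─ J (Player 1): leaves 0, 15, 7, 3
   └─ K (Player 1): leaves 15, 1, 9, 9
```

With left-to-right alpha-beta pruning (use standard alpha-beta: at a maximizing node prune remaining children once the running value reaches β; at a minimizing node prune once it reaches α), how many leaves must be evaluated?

C [α=-∞,β=+∞]: v=17
D [α=-∞,β=17]: v=15
B [α=-∞,β=+∞]: v=15
F [α=15,β=+∞]: v=11
E [α=15,β=+∞]: v=11 after child 1 ≤ α → α-cutoff, skip 1
I [α=15,β=+∞]: v=17
J [α=15,β=17]: v=15
H [α=15,β=+∞]: v=15 after child 2 ≤ α → α-cutoff, skip 1
Root [α=-∞,β=+∞]: v=15
Leaves evaluated: 15 of 22.

15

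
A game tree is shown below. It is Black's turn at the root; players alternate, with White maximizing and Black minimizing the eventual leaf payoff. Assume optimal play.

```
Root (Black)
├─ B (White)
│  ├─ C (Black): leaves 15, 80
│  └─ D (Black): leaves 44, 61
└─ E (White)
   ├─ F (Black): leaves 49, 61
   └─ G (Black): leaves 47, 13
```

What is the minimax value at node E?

49

F: min(49, 61) = 49
G: min(47, 13) = 13
E: max(49, 13) = 49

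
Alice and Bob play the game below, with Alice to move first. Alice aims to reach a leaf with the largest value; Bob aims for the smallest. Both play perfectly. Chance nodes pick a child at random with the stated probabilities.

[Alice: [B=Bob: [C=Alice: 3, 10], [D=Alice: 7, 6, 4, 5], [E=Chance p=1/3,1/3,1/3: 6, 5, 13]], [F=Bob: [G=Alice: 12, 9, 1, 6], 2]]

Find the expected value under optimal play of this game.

C (Alice): max(3, 10) = 10
D (Alice): max(7, 6, 4, 5) = 7
E (Chance): 1/3·6 + 1/3·5 + 1/3·13 = 8
B (Bob): min(10, 7, 8) = 7
G (Alice): max(12, 9, 1, 6) = 12
F (Bob): min(12, 2) = 2
Root (Alice): max(7, 2) = 7

7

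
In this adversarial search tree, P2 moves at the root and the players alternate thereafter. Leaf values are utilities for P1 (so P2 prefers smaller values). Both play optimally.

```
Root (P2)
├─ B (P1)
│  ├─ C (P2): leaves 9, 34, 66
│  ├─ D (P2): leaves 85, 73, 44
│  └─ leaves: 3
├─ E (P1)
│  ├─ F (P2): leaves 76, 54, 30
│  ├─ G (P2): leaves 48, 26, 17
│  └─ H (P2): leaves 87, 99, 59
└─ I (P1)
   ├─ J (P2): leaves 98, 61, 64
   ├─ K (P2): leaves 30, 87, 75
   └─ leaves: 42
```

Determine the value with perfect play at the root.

C (P2): min(9, 34, 66) = 9
D (P2): min(85, 73, 44) = 44
B (P1): max(9, 44, 3) = 44
F (P2): min(76, 54, 30) = 30
G (P2): min(48, 26, 17) = 17
H (P2): min(87, 99, 59) = 59
E (P1): max(30, 17, 59) = 59
J (P2): min(98, 61, 64) = 61
K (P2): min(30, 87, 75) = 30
I (P1): max(61, 30, 42) = 61
Root (P2): min(44, 59, 61) = 44

44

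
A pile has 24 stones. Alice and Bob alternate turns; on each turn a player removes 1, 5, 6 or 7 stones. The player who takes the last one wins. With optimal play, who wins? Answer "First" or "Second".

Second

Compute winning (W) and losing (L) positions by backward induction:
i:   0  1  2  3  4  5  6  7  8  9 10 11 12 13 14 15 16 17 18 19 20 21 22 23 24
     L  W  L  W  L  W  W  W  W  W  W  W  L  W  L  W  L  W  W  W  W  W  W  W  L
Position 24 is L, so the second player wins.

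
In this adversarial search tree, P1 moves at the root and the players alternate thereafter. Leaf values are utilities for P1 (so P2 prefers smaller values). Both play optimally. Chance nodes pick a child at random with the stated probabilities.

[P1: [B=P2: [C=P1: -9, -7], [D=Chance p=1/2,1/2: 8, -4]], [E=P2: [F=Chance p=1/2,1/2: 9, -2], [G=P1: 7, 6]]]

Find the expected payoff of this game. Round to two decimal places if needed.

3.5

C (P1): max(-9, -7) = -7
D (Chance): 1/2·8 + 1/2·-4 = 2
B (P2): min(-7, 2) = -7
F (Chance): 1/2·9 + 1/2·-2 = 3.5
G (P1): max(7, 6) = 7
E (P2): min(3.5, 7) = 3.5
Root (P1): max(-7, 3.5) = 3.5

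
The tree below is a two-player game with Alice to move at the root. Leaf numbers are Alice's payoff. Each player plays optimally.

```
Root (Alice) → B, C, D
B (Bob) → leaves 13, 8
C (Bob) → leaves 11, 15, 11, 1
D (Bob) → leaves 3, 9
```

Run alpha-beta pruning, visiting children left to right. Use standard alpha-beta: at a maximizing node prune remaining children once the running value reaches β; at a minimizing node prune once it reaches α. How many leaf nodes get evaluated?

7

B [α=-∞,β=+∞]: v=8
C [α=8,β=+∞]: v=1
D [α=8,β=+∞]: v=3 after child 1 ≤ α → α-cutoff, skip 1
Root [α=-∞,β=+∞]: v=8
Leaves evaluated: 7 of 8.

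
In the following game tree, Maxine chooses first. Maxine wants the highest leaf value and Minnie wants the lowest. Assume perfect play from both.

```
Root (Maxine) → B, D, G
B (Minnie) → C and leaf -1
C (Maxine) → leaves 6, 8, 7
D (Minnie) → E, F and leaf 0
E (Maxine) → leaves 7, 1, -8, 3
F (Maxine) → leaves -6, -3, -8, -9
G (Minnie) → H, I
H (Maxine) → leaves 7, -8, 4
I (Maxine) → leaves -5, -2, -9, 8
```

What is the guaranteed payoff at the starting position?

C (Maxine): max(6, 8, 7) = 8
B (Minnie): min(8, -1) = -1
E (Maxine): max(7, 1, -8, 3) = 7
F (Maxine): max(-6, -3, -8, -9) = -3
D (Minnie): min(7, -3, 0) = -3
H (Maxine): max(7, -8, 4) = 7
I (Maxine): max(-5, -2, -9, 8) = 8
G (Minnie): min(7, 8) = 7
Root (Maxine): max(-1, -3, 7) = 7

7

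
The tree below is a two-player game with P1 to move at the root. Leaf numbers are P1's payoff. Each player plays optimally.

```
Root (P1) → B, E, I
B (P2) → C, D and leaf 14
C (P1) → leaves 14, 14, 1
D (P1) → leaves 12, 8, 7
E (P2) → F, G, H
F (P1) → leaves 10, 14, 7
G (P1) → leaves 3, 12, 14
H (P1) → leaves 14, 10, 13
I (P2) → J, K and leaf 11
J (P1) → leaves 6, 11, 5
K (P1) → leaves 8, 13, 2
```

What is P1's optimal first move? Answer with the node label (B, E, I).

E

C (P1): max(14, 14, 1) = 14
D (P1): max(12, 8, 7) = 12
B (P2): min(14, 12, 14) = 12
F (P1): max(10, 14, 7) = 14
G (P1): max(3, 12, 14) = 14
H (P1): max(14, 10, 13) = 14
E (P2): min(14, 14, 14) = 14
J (P1): max(6, 11, 5) = 11
K (P1): max(8, 13, 2) = 13
I (P2): min(11, 13, 11) = 11
Root (P1): max(12, 14, 11) = 14
P1 picks the child with the highest value: E (value 14).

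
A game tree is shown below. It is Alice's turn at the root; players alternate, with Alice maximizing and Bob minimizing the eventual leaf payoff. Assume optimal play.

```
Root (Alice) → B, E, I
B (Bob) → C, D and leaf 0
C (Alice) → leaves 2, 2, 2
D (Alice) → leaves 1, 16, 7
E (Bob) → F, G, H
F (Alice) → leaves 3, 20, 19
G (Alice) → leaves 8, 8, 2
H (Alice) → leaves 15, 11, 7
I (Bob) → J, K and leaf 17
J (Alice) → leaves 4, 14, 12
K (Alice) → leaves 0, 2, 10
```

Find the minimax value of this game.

C (Alice): max(2, 2, 2) = 2
D (Alice): max(1, 16, 7) = 16
B (Bob): min(2, 16, 0) = 0
F (Alice): max(3, 20, 19) = 20
G (Alice): max(8, 8, 2) = 8
H (Alice): max(15, 11, 7) = 15
E (Bob): min(20, 8, 15) = 8
J (Alice): max(4, 14, 12) = 14
K (Alice): max(0, 2, 10) = 10
I (Bob): min(14, 10, 17) = 10
Root (Alice): max(0, 8, 10) = 10

10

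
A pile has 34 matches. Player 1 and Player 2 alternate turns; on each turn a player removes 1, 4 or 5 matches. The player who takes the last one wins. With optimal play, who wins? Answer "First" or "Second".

Mark each pile size as W (mover wins) or L (mover loses):
i:   0  1  2  3  4  5  6  7  8  9 10 11 12 13 14 15 16 17 18 19 20 21 22 23 24 25 26 27 28 29 30 31 32 33 34
     L  W  L  W  W  W  W  W  L  W  L  W  W  W  W  W  L  W  L  W  W  W  W  W  L  W  L  W  W  W  W  W  L  W  L
Position 34 is L, so the second player wins.

Second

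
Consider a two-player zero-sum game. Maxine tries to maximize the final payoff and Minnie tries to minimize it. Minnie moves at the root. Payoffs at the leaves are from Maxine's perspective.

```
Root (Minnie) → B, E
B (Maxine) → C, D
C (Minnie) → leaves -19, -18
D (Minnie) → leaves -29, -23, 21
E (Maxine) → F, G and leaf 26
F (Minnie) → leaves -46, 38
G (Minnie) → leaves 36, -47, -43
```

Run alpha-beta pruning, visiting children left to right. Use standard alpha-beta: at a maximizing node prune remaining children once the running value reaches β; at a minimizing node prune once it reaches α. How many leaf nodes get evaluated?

8

C [α=-∞,β=+∞]: v=-19
D [α=-19,β=+∞]: v=-29 after child 1 ≤ α → α-cutoff, skip 2
B [α=-∞,β=+∞]: v=-19
F [α=-∞,β=-19]: v=-46
G [α=-46,β=-19]: v=-47 after child 2 ≤ α → α-cutoff, skip 1
E [α=-∞,β=-19]: v=26
Root [α=-∞,β=+∞]: v=-19
Leaves evaluated: 8 of 11.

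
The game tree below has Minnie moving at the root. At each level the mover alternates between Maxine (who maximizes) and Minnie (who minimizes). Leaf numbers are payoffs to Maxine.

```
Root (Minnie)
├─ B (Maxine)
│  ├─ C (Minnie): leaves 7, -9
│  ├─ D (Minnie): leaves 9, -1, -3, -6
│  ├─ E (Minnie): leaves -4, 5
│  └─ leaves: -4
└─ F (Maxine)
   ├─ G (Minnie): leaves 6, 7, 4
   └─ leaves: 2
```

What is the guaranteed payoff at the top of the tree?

C (Minnie): min(7, -9) = -9
D (Minnie): min(9, -1, -3, -6) = -6
E (Minnie): min(-4, 5) = -4
B (Maxine): max(-9, -6, -4, -4) = -4
G (Minnie): min(6, 7, 4) = 4
F (Maxine): max(4, 2) = 4
Root (Minnie): min(-4, 4) = -4

-4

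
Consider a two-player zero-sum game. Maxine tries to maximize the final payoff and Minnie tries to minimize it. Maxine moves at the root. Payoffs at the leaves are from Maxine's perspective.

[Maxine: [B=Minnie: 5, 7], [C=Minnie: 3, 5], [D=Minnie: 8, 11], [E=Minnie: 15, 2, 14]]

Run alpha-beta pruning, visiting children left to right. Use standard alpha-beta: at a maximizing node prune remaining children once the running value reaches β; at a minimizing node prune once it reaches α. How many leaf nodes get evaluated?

B [α=-∞,β=+∞]: v=5
C [α=5,β=+∞]: v=3 after child 1 ≤ α → α-cutoff, skip 1
D [α=5,β=+∞]: v=8
E [α=8,β=+∞]: v=2 after child 2 ≤ α → α-cutoff, skip 1
Root [α=-∞,β=+∞]: v=8
Leaves evaluated: 7 of 9.

7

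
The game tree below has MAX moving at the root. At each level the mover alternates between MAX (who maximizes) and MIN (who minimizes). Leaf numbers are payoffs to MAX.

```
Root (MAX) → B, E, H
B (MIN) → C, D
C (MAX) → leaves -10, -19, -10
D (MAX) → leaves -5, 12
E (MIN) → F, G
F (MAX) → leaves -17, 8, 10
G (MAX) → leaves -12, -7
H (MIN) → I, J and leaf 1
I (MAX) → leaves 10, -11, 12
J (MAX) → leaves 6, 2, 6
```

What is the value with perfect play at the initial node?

C (MAX): max(-10, -19, -10) = -10
D (MAX): max(-5, 12) = 12
B (MIN): min(-10, 12) = -10
F (MAX): max(-17, 8, 10) = 10
G (MAX): max(-12, -7) = -7
E (MIN): min(10, -7) = -7
I (MAX): max(10, -11, 12) = 12
J (MAX): max(6, 2, 6) = 6
H (MIN): min(12, 6, 1) = 1
Root (MAX): max(-10, -7, 1) = 1

1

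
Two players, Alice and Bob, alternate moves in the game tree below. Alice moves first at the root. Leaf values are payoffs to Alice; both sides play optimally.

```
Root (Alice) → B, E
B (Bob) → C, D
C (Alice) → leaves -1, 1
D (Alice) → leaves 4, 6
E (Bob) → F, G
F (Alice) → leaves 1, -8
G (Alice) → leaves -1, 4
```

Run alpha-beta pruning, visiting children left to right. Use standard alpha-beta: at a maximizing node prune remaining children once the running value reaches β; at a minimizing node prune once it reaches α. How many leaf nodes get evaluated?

5

C [α=-∞,β=+∞]: v=1
D [α=-∞,β=1]: v=4 after child 1 ≥ β → β-cutoff, skip 1
B [α=-∞,β=+∞]: v=1
F [α=1,β=+∞]: v=1
E [α=1,β=+∞]: v=1 after child 1 ≤ α → α-cutoff, skip 1
Root [α=-∞,β=+∞]: v=1
Leaves evaluated: 5 of 8.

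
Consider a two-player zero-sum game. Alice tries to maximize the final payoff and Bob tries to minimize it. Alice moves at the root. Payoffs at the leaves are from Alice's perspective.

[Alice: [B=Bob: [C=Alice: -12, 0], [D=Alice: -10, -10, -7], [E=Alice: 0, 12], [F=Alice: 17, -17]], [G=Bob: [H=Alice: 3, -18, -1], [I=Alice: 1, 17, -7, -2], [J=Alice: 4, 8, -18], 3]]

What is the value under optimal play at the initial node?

3

C (Alice): max(-12, 0) = 0
D (Alice): max(-10, -10, -7) = -7
E (Alice): max(0, 12) = 12
F (Alice): max(17, -17) = 17
B (Bob): min(0, -7, 12, 17) = -7
H (Alice): max(3, -18, -1) = 3
I (Alice): max(1, 17, -7, -2) = 17
J (Alice): max(4, 8, -18) = 8
G (Bob): min(3, 17, 8, 3) = 3
Root (Alice): max(-7, 3) = 3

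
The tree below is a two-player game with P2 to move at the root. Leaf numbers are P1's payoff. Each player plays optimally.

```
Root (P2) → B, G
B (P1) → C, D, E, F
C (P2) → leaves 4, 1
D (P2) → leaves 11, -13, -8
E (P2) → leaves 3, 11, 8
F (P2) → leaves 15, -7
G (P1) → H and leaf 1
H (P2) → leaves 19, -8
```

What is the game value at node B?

C: min(4, 1) = 1
D: min(11, -13, -8) = -13
E: min(3, 11, 8) = 3
F: min(15, -7) = -7
B: max(1, -13, 3, -7) = 3

3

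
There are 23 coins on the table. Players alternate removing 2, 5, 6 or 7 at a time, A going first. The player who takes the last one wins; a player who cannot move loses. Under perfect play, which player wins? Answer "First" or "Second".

First

Mark each pile size as W (mover wins) or L (mover loses):
i:   0  1  2  3  4  5  6  7  8  9 10 11 12 13 14 15 16 17 18 19 20 21 22 23
     L  L  W  W  L  W  W  W  W  W  W  W  L  L  W  W  L  W  W  W  W  W  W  W
Position 23 is W, so the first player wins.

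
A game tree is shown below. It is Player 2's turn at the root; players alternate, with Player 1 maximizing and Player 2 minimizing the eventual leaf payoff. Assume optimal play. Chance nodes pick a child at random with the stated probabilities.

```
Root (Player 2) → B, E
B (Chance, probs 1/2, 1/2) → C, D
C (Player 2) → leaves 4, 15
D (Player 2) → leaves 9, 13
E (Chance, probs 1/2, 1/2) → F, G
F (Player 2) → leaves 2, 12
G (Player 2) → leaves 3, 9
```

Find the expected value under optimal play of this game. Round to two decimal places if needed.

2.5

C (Player 2): min(4, 15) = 4
D (Player 2): min(9, 13) = 9
B (Chance): 1/2·4 + 1/2·9 = 6.5
F (Player 2): min(2, 12) = 2
G (Player 2): min(3, 9) = 3
E (Chance): 1/2·2 + 1/2·3 = 2.5
Root (Player 2): min(6.5, 2.5) = 2.5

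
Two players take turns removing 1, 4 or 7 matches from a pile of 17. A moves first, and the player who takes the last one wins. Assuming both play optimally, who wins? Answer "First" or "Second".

First

Positions where the player to move wins (W) vs loses (L):
i:   0  1  2  3  4  5  6  7  8  9 10 11 12 13 14 15 16 17
     L  W  L  W  W  L  W  W  L  W  L  W  W  L  W  W  L  W
Position 17 is W, so the first player wins.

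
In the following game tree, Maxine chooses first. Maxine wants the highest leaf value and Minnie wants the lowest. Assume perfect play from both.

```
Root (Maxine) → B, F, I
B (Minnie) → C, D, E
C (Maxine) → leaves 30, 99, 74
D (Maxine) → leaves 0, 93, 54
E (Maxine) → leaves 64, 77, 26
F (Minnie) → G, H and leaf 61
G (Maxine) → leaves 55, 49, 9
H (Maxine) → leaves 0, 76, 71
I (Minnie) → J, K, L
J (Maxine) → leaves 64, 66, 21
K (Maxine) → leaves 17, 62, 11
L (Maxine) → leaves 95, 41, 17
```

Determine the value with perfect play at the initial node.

C (Maxine): max(30, 99, 74) = 99
D (Maxine): max(0, 93, 54) = 93
E (Maxine): max(64, 77, 26) = 77
B (Minnie): min(99, 93, 77) = 77
G (Maxine): max(55, 49, 9) = 55
H (Maxine): max(0, 76, 71) = 76
F (Minnie): min(55, 76, 61) = 55
J (Maxine): max(64, 66, 21) = 66
K (Maxine): max(17, 62, 11) = 62
L (Maxine): max(95, 41, 17) = 95
I (Minnie): min(66, 62, 95) = 62
Root (Maxine): max(77, 55, 62) = 77

77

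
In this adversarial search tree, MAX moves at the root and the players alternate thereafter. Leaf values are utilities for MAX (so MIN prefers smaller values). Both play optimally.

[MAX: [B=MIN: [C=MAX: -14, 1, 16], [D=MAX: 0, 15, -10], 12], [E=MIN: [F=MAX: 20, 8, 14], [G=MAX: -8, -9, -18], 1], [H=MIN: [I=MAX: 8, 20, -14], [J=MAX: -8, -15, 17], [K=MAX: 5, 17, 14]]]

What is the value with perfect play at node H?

17

I: max(8, 20, -14) = 20
J: max(-8, -15, 17) = 17
K: max(5, 17, 14) = 17
H: min(20, 17, 17) = 17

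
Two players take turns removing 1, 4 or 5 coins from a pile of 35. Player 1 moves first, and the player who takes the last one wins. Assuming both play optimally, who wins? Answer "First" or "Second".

Mark each pile size as W (mover wins) or L (mover loses):
i:   0  1  2  3  4  5  6  7  8  9 10 11 12 13 14 15 16 17 18 19 20 21 22 23 24 25 26 27 28 29 30 31 32 33 34 35
     L  W  L  W  W  W  W  W  L  W  L  W  W  W  W  W  L  W  L  W  W  W  W  W  L  W  L  W  W  W  W  W  L  W  L  W
Position 35 is W, so the first player wins.

First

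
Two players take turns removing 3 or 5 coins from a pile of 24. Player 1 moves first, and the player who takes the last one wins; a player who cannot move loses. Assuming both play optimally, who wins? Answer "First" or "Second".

Second

Positions where the player to move wins (W) vs loses (L):
i:   0  1  2  3  4  5  6  7  8  9 10 11 12 13 14 15 16 17 18 19 20 21 22 23 24
     L  L  L  W  W  W  W  W  L  L  L  W  W  W  W  W  L  L  L  W  W  W  W  W  L
Position 24 is L, so the second player wins.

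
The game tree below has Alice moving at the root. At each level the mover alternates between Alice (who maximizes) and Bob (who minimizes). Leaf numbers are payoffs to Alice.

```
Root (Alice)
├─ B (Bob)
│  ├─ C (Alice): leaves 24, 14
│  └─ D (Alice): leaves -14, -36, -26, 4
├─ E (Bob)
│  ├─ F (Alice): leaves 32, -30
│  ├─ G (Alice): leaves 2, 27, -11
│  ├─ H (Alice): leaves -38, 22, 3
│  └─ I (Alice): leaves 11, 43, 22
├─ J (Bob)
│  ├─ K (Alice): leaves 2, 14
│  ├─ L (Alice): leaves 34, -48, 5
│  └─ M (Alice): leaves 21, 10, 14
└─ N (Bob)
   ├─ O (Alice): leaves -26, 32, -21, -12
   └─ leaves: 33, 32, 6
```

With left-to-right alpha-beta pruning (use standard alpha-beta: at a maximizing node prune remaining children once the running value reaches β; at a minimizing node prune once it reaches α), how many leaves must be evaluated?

C [α=-∞,β=+∞]: v=24
D [α=-∞,β=24]: v=4
B [α=-∞,β=+∞]: v=4
F [α=4,β=+∞]: v=32
G [α=4,β=32]: v=27
H [α=4,β=27]: v=22
I [α=4,β=22]: v=43 after child 2 ≥ β → β-cutoff, skip 1
E [α=4,β=+∞]: v=22
K [α=22,β=+∞]: v=14
J [α=22,β=+∞]: v=14 after child 1 ≤ α → α-cutoff, skip 2
O [α=22,β=+∞]: v=32
N [α=22,β=+∞]: v=6
Root [α=-∞,β=+∞]: v=22
Leaves evaluated: 25 of 32.

25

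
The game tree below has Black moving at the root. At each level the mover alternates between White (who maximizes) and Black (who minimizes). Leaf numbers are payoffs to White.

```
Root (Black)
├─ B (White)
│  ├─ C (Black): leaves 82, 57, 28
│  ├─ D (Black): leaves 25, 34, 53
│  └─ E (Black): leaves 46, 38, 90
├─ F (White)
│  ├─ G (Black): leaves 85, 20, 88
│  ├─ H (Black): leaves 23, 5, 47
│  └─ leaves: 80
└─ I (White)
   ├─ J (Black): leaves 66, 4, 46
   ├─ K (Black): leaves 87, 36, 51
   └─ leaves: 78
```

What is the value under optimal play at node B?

38

C: min(82, 57, 28) = 28
D: min(25, 34, 53) = 25
E: min(46, 38, 90) = 38
B: max(28, 25, 38) = 38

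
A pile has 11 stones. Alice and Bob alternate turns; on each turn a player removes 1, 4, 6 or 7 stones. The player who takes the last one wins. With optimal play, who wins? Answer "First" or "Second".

Positions where the player to move wins (W) vs loses (L):
i:   0  1  2  3  4  5  6  7  8  9 10 11
     L  W  L  W  W  L  W  W  W  W  L  W
Position 11 is W, so the first player wins.

First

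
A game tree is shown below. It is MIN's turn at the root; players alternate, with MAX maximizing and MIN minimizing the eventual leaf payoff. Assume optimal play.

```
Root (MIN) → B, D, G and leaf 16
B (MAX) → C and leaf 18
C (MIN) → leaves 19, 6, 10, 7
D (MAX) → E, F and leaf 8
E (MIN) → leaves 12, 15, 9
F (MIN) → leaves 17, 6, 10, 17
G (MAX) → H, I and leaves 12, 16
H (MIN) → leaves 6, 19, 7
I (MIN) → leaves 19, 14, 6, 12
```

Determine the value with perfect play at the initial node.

C (MIN): min(19, 6, 10, 7) = 6
B (MAX): max(6, 18) = 18
E (MIN): min(12, 15, 9) = 9
F (MIN): min(17, 6, 10, 17) = 6
D (MAX): max(9, 6, 8) = 9
H (MIN): min(6, 19, 7) = 6
I (MIN): min(19, 14, 6, 12) = 6
G (MAX): max(6, 6, 12, 16) = 16
Root (MIN): min(18, 9, 16, 16) = 9

9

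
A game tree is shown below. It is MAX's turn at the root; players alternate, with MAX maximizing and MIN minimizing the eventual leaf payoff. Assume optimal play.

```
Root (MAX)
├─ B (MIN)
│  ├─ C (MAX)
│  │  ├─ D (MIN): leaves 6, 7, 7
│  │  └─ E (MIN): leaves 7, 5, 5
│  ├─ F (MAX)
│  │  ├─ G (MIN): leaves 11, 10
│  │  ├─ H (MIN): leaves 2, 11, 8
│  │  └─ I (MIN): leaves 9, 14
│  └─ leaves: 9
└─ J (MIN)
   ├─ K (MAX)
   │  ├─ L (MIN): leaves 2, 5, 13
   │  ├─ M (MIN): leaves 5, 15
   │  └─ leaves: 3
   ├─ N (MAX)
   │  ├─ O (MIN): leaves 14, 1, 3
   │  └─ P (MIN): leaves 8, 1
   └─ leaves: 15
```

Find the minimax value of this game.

D (MIN): min(6, 7, 7) = 6
E (MIN): min(7, 5, 5) = 5
C (MAX): max(6, 5) = 6
G (MIN): min(11, 10) = 10
H (MIN): min(2, 11, 8) = 2
I (MIN): min(9, 14) = 9
F (MAX): max(10, 2, 9) = 10
B (MIN): min(6, 10, 9) = 6
L (MIN): min(2, 5, 13) = 2
M (MIN): min(5, 15) = 5
K (MAX): max(2, 5, 3) = 5
O (MIN): min(14, 1, 3) = 1
P (MIN): min(8, 1) = 1
N (MAX): max(1, 1) = 1
J (MIN): min(5, 1, 15) = 1
Root (MAX): max(6, 1) = 6

6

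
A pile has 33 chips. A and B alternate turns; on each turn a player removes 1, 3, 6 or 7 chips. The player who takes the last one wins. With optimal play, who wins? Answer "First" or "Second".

First

Mark each pile size as W (mover wins) or L (mover loses):
i:   0  1  2  3  4  5  6  7  8  9 10 11 12 13 14 15 16 17 18 19 20 21 22 23 24 25 26 27 28 29 30 31 32 33
     L  W  L  W  L  W  W  W  W  W  W  W  L  W  L  W  L  W  W  W  W  W  W  W  L  W  L  W  L  W  W  W  W  W
Position 33 is W, so the first player wins.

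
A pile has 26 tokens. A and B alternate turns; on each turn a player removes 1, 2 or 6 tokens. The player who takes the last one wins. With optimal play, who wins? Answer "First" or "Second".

First

W/L table (W = player to move can force a win):
i:   0  1  2  3  4  5  6  7  8  9 10 11 12 13 14 15 16 17 18 19 20 21 22 23 24 25 26
     L  W  W  L  W  W  W  L  W  W  L  W  W  W  L  W  W  L  W  W  W  L  W  W  L  W  W
Position 26 is W, so the first player wins.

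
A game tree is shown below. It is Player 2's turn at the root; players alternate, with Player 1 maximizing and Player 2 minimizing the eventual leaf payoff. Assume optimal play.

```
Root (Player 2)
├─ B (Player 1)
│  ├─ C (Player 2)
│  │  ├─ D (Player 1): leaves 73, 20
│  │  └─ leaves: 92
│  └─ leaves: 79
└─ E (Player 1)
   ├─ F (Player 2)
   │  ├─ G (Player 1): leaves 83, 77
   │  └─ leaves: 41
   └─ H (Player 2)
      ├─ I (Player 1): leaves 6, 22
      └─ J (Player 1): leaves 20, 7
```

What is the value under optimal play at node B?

79

D: max(73, 20) = 73
C: min(73, 92) = 73
B: max(73, 79) = 79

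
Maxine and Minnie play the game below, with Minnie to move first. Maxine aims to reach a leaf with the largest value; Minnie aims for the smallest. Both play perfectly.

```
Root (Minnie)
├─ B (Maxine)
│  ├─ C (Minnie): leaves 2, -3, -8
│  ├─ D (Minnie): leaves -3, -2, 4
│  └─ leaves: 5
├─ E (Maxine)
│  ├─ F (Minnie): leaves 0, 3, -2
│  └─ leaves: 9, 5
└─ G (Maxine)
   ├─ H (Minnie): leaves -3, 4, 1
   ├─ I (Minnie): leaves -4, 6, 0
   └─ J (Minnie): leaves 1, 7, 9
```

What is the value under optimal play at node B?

5

C: min(2, -3, -8) = -8
D: min(-3, -2, 4) = -3
B: max(-8, -3, 5) = 5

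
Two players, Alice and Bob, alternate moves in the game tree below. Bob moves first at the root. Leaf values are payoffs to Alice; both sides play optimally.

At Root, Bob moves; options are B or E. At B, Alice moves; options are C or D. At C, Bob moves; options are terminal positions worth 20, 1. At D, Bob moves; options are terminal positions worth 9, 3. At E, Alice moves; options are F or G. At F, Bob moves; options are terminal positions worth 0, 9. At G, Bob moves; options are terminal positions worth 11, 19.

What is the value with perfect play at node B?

C: min(20, 1) = 1
D: min(9, 3) = 3
B: max(1, 3) = 3

3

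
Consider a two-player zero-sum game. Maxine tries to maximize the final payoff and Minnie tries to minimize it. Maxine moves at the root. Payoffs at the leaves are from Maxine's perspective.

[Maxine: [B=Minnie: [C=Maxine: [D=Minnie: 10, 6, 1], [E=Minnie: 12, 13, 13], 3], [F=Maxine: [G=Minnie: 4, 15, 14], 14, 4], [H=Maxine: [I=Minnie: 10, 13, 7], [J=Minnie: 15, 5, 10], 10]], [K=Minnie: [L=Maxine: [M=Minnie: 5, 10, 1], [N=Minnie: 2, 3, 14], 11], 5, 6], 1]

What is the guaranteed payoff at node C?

12

D: min(10, 6, 1) = 1
E: min(12, 13, 13) = 12
C: max(1, 12, 3) = 12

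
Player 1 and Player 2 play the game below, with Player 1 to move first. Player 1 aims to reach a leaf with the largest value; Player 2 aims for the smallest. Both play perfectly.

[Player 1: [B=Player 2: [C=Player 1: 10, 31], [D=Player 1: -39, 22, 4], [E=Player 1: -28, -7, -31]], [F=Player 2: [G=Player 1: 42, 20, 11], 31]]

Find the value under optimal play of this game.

C (Player 1): max(10, 31) = 31
D (Player 1): max(-39, 22, 4) = 22
E (Player 1): max(-28, -7, -31) = -7
B (Player 2): min(31, 22, -7) = -7
G (Player 1): max(42, 20, 11) = 42
F (Player 2): min(42, 31) = 31
Root (Player 1): max(-7, 31) = 31

31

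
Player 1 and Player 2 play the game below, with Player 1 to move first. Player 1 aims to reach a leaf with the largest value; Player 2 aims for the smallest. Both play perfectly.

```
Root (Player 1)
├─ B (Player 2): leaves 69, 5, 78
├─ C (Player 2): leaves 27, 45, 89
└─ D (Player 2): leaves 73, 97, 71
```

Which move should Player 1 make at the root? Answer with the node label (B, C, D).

B (Player 2): min(69, 5, 78) = 5
C (Player 2): min(27, 45, 89) = 27
D (Player 2): min(73, 97, 71) = 71
Root (Player 1): max(5, 27, 71) = 71
Player 1 picks the child with the highest value: D (value 71).

D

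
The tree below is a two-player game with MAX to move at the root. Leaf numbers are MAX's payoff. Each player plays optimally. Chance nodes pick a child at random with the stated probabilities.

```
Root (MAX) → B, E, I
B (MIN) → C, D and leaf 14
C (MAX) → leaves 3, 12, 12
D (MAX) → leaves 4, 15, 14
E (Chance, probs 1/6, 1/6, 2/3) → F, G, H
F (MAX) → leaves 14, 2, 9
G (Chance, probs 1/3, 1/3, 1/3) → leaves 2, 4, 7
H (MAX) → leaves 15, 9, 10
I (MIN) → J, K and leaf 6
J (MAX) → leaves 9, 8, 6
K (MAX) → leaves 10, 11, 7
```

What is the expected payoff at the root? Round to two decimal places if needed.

13.06

C (MAX): max(3, 12, 12) = 12
D (MAX): max(4, 15, 14) = 15
B (MIN): min(12, 15, 14) = 12
F (MAX): max(14, 2, 9) = 14
G (Chance): 1/3·2 + 1/3·4 + 1/3·7 = 4.33
H (MAX): max(15, 9, 10) = 15
E (Chance): 1/6·14 + 1/6·4.33 + 2/3·15 = 13.06
J (MAX): max(9, 8, 6) = 9
K (MAX): max(10, 11, 7) = 11
I (MIN): min(9, 11, 6) = 6
Root (MAX): max(12, 13.06, 6) = 13.06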